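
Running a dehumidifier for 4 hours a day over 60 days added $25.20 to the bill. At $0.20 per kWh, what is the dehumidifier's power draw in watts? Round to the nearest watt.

525 W

Energy = $25.20 ÷ $0.20/kWh = 126 kWh
Runtime = 4 h/day × 60 days = 240 h
Power = 126 kWh ÷ 240 h = 0.525 kW = 525 W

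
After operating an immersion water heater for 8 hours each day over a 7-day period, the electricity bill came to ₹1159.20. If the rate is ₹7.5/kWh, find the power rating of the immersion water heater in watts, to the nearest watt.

Energy = ₹1159.20 ÷ ₹7.5/kWh = 154.56 kWh
Runtime = 8 h/day × 7 days = 56 h
Power = 154.56 kWh ÷ 56 h = 2.76 kW = 2760 W

2760 W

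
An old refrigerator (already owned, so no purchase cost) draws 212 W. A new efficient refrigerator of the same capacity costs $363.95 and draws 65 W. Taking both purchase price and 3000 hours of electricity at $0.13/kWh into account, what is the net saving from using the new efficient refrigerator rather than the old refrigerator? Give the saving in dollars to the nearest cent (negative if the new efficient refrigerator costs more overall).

old refrigerator: $0.00 + (212/1000) kW × 3000 h × $0.13 = $0.00 + $82.68 = $82.68
new efficient refrigerator: $363.95 + (65/1000) kW × 3000 h × $0.13 = $363.95 + $25.35 = $389.3
Saving = $82.68 − $389.3 = −$306.62

-$306.62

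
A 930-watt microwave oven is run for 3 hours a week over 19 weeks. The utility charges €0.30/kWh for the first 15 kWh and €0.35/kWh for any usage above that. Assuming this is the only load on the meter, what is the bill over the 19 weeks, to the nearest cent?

Runtime = 3 h/week × 19 weeks = 57 h
Energy = 0.93 kW × 57 h = 53.01 kWh
Tier 1 (0–15 kWh): 15 × €0.30 = €4.5
Above 15 kWh: 38.01 × €0.35 = €13.3035
Bill = €17.80

€17.80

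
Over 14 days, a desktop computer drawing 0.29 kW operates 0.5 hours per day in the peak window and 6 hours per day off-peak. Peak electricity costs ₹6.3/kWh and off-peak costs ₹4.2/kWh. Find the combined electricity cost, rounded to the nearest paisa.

Peak energy = 0.29 kW × 0.5 h × 14 = 2.03 kWh
Off-peak energy = 0.29 kW × 6 h × 14 = 24.36 kWh
Cost = 2.03 × ₹6.3 + 24.36 × ₹4.2 = ₹12.789 + ₹102.312 = ₹115.10

₹115.10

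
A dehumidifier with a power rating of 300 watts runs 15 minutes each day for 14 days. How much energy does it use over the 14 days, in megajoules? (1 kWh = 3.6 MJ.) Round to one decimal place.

Runtime = 15 min × 14 = 210 min = 3.5 h
Energy = 0.3 kW × 3.5 h = 1.05 kWh
= 1.05 × 3.6 MJ = 3.8 MJ

3.8 MJ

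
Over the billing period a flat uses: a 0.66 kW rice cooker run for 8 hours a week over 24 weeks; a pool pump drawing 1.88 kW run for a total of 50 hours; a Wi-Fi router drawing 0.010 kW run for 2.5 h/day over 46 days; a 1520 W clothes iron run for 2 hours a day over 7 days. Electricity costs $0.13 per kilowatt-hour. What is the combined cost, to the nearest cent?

$31.61

rice cooker: Runtime = 8 h/week × 24 weeks = 192 h
rice cooker: 0.66 kW × 192 h = 126.72 kWh
pool pump: 1.88 kW × 50 h = 94 kWh
Wi-Fi router: Runtime = 2.5 h/day × 46 days = 115 h
Wi-Fi router: 0.01 kW × 115 h = 1.15 kWh
clothes iron: Runtime = 2 h/day × 7 days = 14 h
clothes iron: 1.52 kW × 14 h = 21.28 kWh
Total energy = 243.15 kWh
Cost = 243.15 × $0.13 = $31.61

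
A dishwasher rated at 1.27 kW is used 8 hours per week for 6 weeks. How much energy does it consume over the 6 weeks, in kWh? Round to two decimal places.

Runtime = 8 h/week × 6 weeks = 48 h
Energy = 1.27 kW × 48 h = 60.96 kWh

60.96 kWh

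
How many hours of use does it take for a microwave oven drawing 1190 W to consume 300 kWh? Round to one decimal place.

Hours = 300 kWh ÷ 1.19 kW = 252.1 h

252.1 h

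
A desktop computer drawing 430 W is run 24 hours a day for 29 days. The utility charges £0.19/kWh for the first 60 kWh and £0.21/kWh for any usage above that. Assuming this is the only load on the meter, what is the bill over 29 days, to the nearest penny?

Runtime = 24 h × 29 = 696 h
Energy = 0.43 kW × 696 h = 299.28 kWh
Tier 1 (0–60 kWh): 60 × £0.19 = £11.4
Above 60 kWh: 239.28 × £0.21 = £50.2488
Bill = £61.65

£61.65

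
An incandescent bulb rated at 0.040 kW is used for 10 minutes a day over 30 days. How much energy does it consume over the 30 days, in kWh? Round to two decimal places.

Runtime = 10 min × 30 = 300 min = 5 h
Energy = 0.04 kW × 5 h = 0.2 kWh

0.20 kWh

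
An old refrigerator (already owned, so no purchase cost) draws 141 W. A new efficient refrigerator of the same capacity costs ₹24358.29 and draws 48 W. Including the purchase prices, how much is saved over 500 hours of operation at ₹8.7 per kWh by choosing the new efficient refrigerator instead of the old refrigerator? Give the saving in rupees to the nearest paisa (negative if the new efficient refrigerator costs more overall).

-₹23953.74

old refrigerator: ₹0.00 + (141/1000) kW × 500 h × ₹8.7 = ₹0.00 + ₹613.35 = ₹613.35
new efficient refrigerator: ₹24358.29 + (48/1000) kW × 500 h × ₹8.7 = ₹24358.29 + ₹208.8 = ₹24567.09
Saving = ₹613.35 − ₹24567.09 = −₹23953.74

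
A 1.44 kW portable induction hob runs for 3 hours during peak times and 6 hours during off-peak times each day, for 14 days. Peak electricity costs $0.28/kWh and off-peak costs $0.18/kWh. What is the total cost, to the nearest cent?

Peak energy = 1.44 kW × 3 h × 14 = 60.48 kWh
Off-peak energy = 1.44 kW × 6 h × 14 = 120.96 kWh
Cost = 60.48 × $0.28 + 120.96 × $0.18 = $16.9344 + $21.7728 = $38.71

$38.71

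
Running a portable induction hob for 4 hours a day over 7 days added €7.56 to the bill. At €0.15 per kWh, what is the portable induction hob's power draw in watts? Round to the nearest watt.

1800 W

Energy = €7.56 ÷ €0.15/kWh = 50.4 kWh
Runtime = 4 h/day × 7 days = 28 h
Power = 50.4 kWh ÷ 28 h = 1.8 kW = 1800 W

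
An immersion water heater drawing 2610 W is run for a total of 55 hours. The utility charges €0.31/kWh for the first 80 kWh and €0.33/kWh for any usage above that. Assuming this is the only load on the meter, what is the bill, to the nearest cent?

€45.77

Energy = 2.61 kW × 55 h = 143.55 kWh
Tier 1 (0–80 kWh): 80 × €0.31 = €24.8
Above 80 kWh: 63.55 × €0.33 = €20.9715
Bill = €45.77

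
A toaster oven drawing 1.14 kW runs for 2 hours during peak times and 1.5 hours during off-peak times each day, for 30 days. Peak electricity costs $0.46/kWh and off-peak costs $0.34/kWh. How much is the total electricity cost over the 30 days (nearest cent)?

Peak energy = 1.14 kW × 2 h × 30 = 68.4 kWh
Off-peak energy = 1.14 kW × 1.5 h × 30 = 51.3 kWh
Cost = 68.4 × $0.46 + 51.3 × $0.34 = $31.464 + $17.442 = $48.91

$48.91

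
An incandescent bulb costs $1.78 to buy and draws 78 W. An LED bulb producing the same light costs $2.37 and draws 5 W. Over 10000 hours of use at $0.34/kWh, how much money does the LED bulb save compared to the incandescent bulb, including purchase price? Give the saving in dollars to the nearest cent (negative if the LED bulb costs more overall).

incandescent bulb: $1.78 + (78/1000) kW × 10000 h × $0.34 = $1.78 + $265.2 = $266.98
LED bulb: $2.37 + (5/1000) kW × 10000 h × $0.34 = $2.37 + $17 = $19.37
Saving = $266.98 − $19.37 = $247.61

$247.61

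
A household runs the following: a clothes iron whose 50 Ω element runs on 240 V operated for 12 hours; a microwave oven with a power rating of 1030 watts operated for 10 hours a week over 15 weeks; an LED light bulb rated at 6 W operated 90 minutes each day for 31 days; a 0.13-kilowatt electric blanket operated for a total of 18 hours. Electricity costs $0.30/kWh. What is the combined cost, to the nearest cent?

$51.28

clothes iron: Power = V²/R = 240²/50 = 1152 W = 1.152 kW
clothes iron: 1.152 kW × 12 h = 13.824 kWh
microwave oven: Runtime = 10 h/week × 15 weeks = 150 h
microwave oven: 1.03 kW × 150 h = 154.5 kWh
LED light bulb: Runtime = 90 min × 31 = 2790 min = 46.5 h
LED light bulb: 0.006 kW × 46.5 h = 0.279 kWh
electric blanket: 0.13 kW × 18 h = 2.34 kWh
Total energy = 170.943 kWh
Cost = 170.943 × $0.30 = $51.28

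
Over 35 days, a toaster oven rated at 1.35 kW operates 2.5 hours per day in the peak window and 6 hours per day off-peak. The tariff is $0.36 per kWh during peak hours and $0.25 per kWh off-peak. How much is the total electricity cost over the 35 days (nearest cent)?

$113.40

Peak energy = 1.35 kW × 2.5 h × 35 = 118.125 kWh
Off-peak energy = 1.35 kW × 6 h × 35 = 283.5 kWh
Cost = 118.125 × $0.36 + 283.5 × $0.25 = $42.525 + $70.875 = $113.40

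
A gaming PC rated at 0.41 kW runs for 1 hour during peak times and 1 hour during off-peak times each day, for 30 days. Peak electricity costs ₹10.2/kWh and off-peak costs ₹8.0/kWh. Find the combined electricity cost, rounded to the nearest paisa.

Peak energy = 0.41 kW × 1 h × 30 = 12.3 kWh
Off-peak energy = 0.41 kW × 1 h × 30 = 12.3 kWh
Cost = 12.3 × ₹10.2 + 12.3 × ₹8.0 = ₹125.46 + ₹98.4 = ₹223.86

₹223.86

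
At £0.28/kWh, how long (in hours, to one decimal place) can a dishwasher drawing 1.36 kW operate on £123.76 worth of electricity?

Energy available = £123.76 ÷ £0.28/kWh = 442 kWh
Hours = 442 kWh ÷ 1.36 kW = 325.0 h

325.0 h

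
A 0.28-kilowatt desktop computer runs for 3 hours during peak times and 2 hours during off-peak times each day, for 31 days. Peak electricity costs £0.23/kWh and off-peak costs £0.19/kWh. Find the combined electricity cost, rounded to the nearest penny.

Peak energy = 0.28 kW × 3 h × 31 = 26.04 kWh
Off-peak energy = 0.28 kW × 2 h × 31 = 17.36 kWh
Cost = 26.04 × £0.23 + 17.36 × £0.19 = £5.9892 + £3.2984 = £9.29

£9.29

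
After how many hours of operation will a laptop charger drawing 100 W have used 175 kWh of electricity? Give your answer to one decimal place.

Hours = 175 kWh ÷ 0.1 kW = 1750.0 h

1750.0 h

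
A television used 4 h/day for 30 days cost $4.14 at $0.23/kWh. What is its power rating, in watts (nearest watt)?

Energy = $4.14 ÷ $0.23/kWh = 18 kWh
Runtime = 4 h/day × 30 days = 120 h
Power = 18 kWh ÷ 120 h = 0.15 kW = 150 W

150 W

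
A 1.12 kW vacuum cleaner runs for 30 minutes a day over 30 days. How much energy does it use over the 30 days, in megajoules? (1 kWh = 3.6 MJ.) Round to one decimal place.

Runtime = 30 min × 30 = 900 min = 15 h
Energy = 1.12 kW × 15 h = 16.8 kWh
= 16.8 × 3.6 MJ = 60.5 MJ

60.5 MJ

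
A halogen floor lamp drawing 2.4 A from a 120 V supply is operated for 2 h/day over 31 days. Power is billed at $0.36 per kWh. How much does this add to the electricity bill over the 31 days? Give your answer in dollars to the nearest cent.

Power = 2.4 A × 120 V = 288 W = 0.288 kW
Runtime = 2 h/day × 31 days = 62 h
Energy = 0.288 kW × 62 h = 17.856 kWh
Cost = 17.856 kWh × $0.36/kWh = $6.43

$6.43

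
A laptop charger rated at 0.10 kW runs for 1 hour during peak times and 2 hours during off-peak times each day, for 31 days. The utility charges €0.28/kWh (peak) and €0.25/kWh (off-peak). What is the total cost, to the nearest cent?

Peak energy = 0.1 kW × 1 h × 31 = 3.1 kWh
Off-peak energy = 0.1 kW × 2 h × 31 = 6.2 kWh
Cost = 3.1 × €0.28 + 6.2 × €0.25 = €0.868 + €1.55 = €2.42

€2.42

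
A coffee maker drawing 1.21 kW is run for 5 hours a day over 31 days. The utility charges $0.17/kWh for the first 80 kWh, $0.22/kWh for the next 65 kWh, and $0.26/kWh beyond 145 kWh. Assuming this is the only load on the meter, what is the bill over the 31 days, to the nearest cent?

Runtime = 5 h/day × 31 days = 155 h
Energy = 1.21 kW × 155 h = 187.55 kWh
Tier 1 (0–80 kWh): 80 × $0.17 = $13.6
Tier 2 (80–145 kWh): 65 × $0.22 = $14.3
Above 145 kWh: 42.55 × $0.26 = $11.063
Bill = $38.96

$38.96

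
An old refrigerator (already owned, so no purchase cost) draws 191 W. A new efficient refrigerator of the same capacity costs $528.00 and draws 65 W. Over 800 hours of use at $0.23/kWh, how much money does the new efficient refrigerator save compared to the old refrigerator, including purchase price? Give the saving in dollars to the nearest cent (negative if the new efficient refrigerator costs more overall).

-$504.82

old refrigerator: $0.00 + (191/1000) kW × 800 h × $0.23 = $0.00 + $35.144 = $35.144
new efficient refrigerator: $528.00 + (65/1000) kW × 800 h × $0.23 = $528.00 + $11.96 = $539.96
Saving = $35.144 − $539.96 = −$504.816 → -$504.82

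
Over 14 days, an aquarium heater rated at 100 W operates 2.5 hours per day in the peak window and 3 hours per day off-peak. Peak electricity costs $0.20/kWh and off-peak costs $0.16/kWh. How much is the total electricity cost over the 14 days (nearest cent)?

Peak energy = 0.1 kW × 2.5 h × 14 = 3.5 kWh
Off-peak energy = 0.1 kW × 3 h × 14 = 4.2 kWh
Cost = 3.5 × $0.20 + 4.2 × $0.16 = $0.7 + $0.672 = $1.37

$1.37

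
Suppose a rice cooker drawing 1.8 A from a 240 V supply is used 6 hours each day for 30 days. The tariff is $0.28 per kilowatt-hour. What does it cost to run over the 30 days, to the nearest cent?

$21.77

Power = 1.8 A × 240 V = 432 W = 0.432 kW
Runtime = 6 h/day × 30 days = 180 h
Energy = 0.432 kW × 180 h = 77.76 kWh
Cost = 77.76 kWh × $0.28/kWh = $21.77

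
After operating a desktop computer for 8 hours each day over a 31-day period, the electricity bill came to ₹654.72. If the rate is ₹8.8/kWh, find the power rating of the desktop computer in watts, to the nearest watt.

Energy = ₹654.72 ÷ ₹8.8/kWh = 74.4 kWh
Runtime = 8 h/day × 31 days = 248 h
Power = 74.4 kWh ÷ 248 h = 0.3 kW = 300 W

300 W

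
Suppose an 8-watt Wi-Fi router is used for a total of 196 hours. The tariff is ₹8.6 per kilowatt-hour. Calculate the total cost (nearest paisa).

Energy = 0.008 kW × 196 h = 1.568 kWh
Cost = 1.568 kWh × ₹8.6/kWh = ₹13.48

₹13.48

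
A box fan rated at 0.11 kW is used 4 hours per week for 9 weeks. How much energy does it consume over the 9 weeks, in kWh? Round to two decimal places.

Runtime = 4 h/week × 9 weeks = 36 h
Energy = 0.11 kW × 36 h = 3.96 kWh

3.96 kWh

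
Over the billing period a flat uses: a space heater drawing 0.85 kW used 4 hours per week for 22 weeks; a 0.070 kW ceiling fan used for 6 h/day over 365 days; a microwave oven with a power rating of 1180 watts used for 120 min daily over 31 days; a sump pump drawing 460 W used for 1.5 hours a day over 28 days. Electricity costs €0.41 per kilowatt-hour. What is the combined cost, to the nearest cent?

space heater: Runtime = 4 h/week × 22 weeks = 88 h
space heater: 0.85 kW × 88 h = 74.8 kWh
ceiling fan: Runtime = 6 h/day × 365 days = 2190 h
ceiling fan: 0.07 kW × 2190 h = 153.3 kWh
microwave oven: Runtime = 120 min × 31 = 3720 min = 62 h
microwave oven: 1.18 kW × 62 h = 73.16 kWh
sump pump: Runtime = 1.5 h/day × 28 days = 42 h
sump pump: 0.46 kW × 42 h = 19.32 kWh
Total energy = 320.58 kWh
Cost = 320.58 × €0.41 = €131.44

€131.44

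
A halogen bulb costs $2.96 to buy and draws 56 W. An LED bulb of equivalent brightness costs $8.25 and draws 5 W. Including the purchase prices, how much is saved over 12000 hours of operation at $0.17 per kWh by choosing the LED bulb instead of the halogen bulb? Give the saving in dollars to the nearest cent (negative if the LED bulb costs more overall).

halogen bulb: $2.96 + (56/1000) kW × 12000 h × $0.17 = $2.96 + $114.24 = $117.2
LED bulb: $8.25 + (5/1000) kW × 12000 h × $0.17 = $8.25 + $10.2 = $18.45
Saving = $117.2 − $18.45 = $98.75

$98.75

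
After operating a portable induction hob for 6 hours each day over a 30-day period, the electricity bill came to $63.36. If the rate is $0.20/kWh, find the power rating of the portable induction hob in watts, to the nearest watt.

Energy = $63.36 ÷ $0.20/kWh = 316.8 kWh
Runtime = 6 h/day × 30 days = 180 h
Power = 316.8 kWh ÷ 180 h = 1.76 kW = 1760 W

1760 W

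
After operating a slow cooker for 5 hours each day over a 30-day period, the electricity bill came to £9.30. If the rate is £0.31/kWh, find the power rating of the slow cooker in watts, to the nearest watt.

200 W

Energy = £9.30 ÷ £0.31/kWh = 30 kWh
Runtime = 5 h/day × 30 days = 150 h
Power = 30 kWh ÷ 150 h = 0.2 kW = 200 W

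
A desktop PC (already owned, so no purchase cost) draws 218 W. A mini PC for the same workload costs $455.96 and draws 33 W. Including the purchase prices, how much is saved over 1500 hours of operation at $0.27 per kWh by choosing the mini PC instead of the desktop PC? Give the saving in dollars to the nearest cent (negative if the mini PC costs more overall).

-$381.04

desktop PC: $0.00 + (218/1000) kW × 1500 h × $0.27 = $0.00 + $88.29 = $88.29
mini PC: $455.96 + (33/1000) kW × 1500 h × $0.27 = $455.96 + $13.365 = $469.325
Saving = $88.29 − $469.325 = −$381.035 → -$381.04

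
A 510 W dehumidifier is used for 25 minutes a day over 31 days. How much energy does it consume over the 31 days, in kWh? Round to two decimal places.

Runtime = 25 min × 31 = 775 min = 12.916666… h
Energy = 0.51 kW × 12.916666… h = 6.5875 kWh ≈ 6.59 kWh

6.59 kWh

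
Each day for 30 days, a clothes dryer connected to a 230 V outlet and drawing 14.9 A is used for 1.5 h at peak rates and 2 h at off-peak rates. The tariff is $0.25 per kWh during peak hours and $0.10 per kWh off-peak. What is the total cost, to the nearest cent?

$59.12

Power = 14.9 A × 230 V = 3427 W = 3.427 kW
Peak energy = 3.427 kW × 1.5 h × 30 = 154.215 kWh
Off-peak energy = 3.427 kW × 2 h × 30 = 205.62 kWh
Cost = 154.215 × $0.25 + 205.62 × $0.10 = $38.55375 + $20.562 = $59.12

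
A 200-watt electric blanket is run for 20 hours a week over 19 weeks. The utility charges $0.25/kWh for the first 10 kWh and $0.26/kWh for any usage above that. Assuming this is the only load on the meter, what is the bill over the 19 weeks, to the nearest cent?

$19.66

Runtime = 20 h/week × 19 weeks = 380 h
Energy = 0.2 kW × 380 h = 76 kWh
Tier 1 (0–10 kWh): 10 × $0.25 = $2.5
Above 10 kWh: 66 × $0.26 = $17.16
Bill = $19.66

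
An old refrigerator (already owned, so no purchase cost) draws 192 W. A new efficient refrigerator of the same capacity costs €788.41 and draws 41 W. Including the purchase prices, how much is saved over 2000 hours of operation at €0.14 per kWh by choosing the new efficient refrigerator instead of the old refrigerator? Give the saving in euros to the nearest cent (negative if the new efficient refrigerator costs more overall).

old refrigerator: €0.00 + (192/1000) kW × 2000 h × €0.14 = €0.00 + €53.76 = €53.76
new efficient refrigerator: €788.41 + (41/1000) kW × 2000 h × €0.14 = €788.41 + €11.48 = €799.89
Saving = €53.76 − €799.89 = −€746.13

-€746.13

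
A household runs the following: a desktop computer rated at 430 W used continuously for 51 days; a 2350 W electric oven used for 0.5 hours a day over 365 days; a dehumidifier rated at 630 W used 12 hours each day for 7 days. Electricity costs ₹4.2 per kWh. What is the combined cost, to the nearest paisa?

₹4234.08

desktop computer: Runtime = 24 h × 51 = 1224 h
desktop computer: 0.43 kW × 1224 h = 526.32 kWh
electric oven: Runtime = 0.5 h/day × 365 days = 182.5 h
electric oven: 2.35 kW × 182.5 h = 428.875 kWh
dehumidifier: Runtime = 12 h/day × 7 days = 84 h
dehumidifier: 0.63 kW × 84 h = 52.92 kWh
Total energy = 1008.115 kWh
Cost = 1008.115 × ₹4.2 = ₹4234.08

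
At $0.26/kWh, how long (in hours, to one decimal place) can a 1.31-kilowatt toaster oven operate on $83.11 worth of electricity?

244.0 h

Energy available = $83.11 ÷ $0.26/kWh = 319.6538 kWh
Hours = 319.6538 kWh ÷ 1.31 kW = 244.0 h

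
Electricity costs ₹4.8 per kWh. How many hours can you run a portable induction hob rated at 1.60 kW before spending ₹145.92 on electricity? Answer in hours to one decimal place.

Energy available = ₹145.92 ÷ ₹4.8/kWh = 30.4 kWh
Hours = 30.4 kWh ÷ 1.6 kW = 19.0 h

19.0 h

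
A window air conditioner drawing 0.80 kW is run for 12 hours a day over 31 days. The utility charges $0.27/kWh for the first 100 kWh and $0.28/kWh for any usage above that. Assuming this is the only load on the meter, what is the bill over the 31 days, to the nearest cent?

$82.33

Runtime = 12 h/day × 31 days = 372 h
Energy = 0.8 kW × 372 h = 297.6 kWh
Tier 1 (0–100 kWh): 100 × $0.27 = $27
Above 100 kWh: 197.6 × $0.28 = $55.328
Bill = $82.33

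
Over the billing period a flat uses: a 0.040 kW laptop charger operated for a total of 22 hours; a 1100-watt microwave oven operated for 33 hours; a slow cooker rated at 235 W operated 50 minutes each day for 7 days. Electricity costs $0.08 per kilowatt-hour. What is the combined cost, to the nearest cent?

laptop charger: 0.04 kW × 22 h = 0.88 kWh
microwave oven: 1.1 kW × 33 h = 36.3 kWh
slow cooker: Runtime = 50 min × 7 = 350 min = 5.833333… h
slow cooker: 0.235 kW × 5.833333… h = 1.370833… kWh
Total energy = 38.550833… kWh
Cost = 38.550833… × $0.08 = $3.08

$3.08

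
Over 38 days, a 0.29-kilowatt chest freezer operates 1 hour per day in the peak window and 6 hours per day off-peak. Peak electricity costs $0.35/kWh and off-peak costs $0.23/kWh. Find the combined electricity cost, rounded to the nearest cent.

Peak energy = 0.29 kW × 1 h × 38 = 11.02 kWh
Off-peak energy = 0.29 kW × 6 h × 38 = 66.12 kWh
Cost = 11.02 × $0.35 + 66.12 × $0.23 = $3.857 + $15.2076 = $19.06

$19.06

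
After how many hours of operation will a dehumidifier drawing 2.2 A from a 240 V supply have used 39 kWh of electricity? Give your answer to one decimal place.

73.9 h

Power = 2.2 A × 240 V = 528 W = 0.528 kW
Hours = 39 kWh ÷ 0.528 kW = 73.9 h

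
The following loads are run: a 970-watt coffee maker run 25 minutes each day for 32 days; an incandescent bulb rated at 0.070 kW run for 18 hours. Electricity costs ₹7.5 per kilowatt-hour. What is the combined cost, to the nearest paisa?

coffee maker: Runtime = 25 min × 32 = 800 min = 13.333333… h
coffee maker: 0.97 kW × 13.333333… h = 12.933333… kWh
incandescent bulb: 0.07 kW × 18 h = 1.26 kWh
Total energy = 14.193333… kWh
Cost = 14.193333… × ₹7.5 = ₹106.45

₹106.45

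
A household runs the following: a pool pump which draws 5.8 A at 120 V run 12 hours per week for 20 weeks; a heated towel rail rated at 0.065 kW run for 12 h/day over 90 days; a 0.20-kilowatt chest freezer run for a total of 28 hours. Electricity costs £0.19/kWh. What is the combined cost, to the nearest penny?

pool pump: Power = 5.8 A × 120 V = 696 W = 0.696 kW
pool pump: Runtime = 12 h/week × 20 weeks = 240 h
pool pump: 0.696 kW × 240 h = 167.04 kWh
heated towel rail: Runtime = 12 h/day × 90 days = 1080 h
heated towel rail: 0.065 kW × 1080 h = 70.2 kWh
chest freezer: 0.2 kW × 28 h = 5.6 kWh
Total energy = 242.84 kWh
Cost = 242.84 × £0.19 = £46.14

£46.14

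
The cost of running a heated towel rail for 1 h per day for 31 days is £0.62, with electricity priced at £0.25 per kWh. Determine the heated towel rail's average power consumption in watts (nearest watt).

Energy = £0.62 ÷ £0.25/kWh = 2.48 kWh
Runtime = 1 h/day × 31 days = 31 h
Power = 2.48 kWh ÷ 31 h = 0.08 kW = 80 W

80 W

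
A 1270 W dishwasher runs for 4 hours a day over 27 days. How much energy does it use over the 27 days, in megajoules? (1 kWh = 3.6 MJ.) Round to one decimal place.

Runtime = 4 h/day × 27 days = 108 h
Energy = 1.27 kW × 108 h = 137.16 kWh
= 137.16 × 3.6 MJ = 493.8 MJ

493.8 MJ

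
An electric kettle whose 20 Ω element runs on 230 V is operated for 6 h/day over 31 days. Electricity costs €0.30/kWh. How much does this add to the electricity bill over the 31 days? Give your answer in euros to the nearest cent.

Power = V²/R = 230²/20 = 2645 W = 2.645 kW
Runtime = 6 h/day × 31 days = 186 h
Energy = 2.645 kW × 186 h = 491.97 kWh
Cost = 491.97 kWh × €0.30/kWh = €147.59

€147.59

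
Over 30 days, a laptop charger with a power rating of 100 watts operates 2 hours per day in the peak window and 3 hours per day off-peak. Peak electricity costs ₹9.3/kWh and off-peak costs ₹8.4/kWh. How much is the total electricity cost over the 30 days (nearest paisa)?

Peak energy = 0.1 kW × 2 h × 30 = 6 kWh
Off-peak energy = 0.1 kW × 3 h × 30 = 9 kWh
Cost = 6 × ₹9.3 + 9 × ₹8.4 = ₹55.8 + ₹75.6 = ₹131.40

₹131.40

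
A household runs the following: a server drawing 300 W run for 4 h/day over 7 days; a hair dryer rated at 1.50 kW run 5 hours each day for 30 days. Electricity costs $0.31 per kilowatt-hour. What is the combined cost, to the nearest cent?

$72.35

server: Runtime = 4 h/day × 7 days = 28 h
server: 0.3 kW × 28 h = 8.4 kWh
hair dryer: Runtime = 5 h/day × 30 days = 150 h
hair dryer: 1.5 kW × 150 h = 225 kWh
Total energy = 233.4 kWh
Cost = 233.4 × $0.31 = $72.35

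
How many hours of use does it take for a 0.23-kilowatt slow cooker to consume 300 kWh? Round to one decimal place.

Hours = 300 kWh ÷ 0.23 kW = 1304.3 h

1304.3 h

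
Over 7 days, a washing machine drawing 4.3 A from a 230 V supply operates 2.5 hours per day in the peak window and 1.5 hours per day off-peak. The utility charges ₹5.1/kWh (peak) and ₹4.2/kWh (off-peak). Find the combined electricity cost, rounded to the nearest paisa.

₹131.88

Power = 4.3 A × 230 V = 989 W = 0.989 kW
Peak energy = 0.989 kW × 2.5 h × 7 = 17.3075 kWh
Off-peak energy = 0.989 kW × 1.5 h × 7 = 10.3845 kWh
Cost = 17.3075 × ₹5.1 + 10.3845 × ₹4.2 = ₹88.26825 + ₹43.6149 = ₹131.88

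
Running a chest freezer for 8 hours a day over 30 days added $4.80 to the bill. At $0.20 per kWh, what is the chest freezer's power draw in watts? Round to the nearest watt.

Energy = $4.80 ÷ $0.20/kWh = 24 kWh
Runtime = 8 h/day × 30 days = 240 h
Power = 24 kWh ÷ 240 h = 0.1 kW = 100 W

100 W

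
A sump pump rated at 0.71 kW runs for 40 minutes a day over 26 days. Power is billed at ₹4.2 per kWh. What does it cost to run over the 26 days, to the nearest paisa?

₹51.69

Runtime = 40 min × 26 = 1040 min = 17.333333… h
Energy = 0.71 kW × 17.333333… h = 12.306666… kWh
Cost = 12.306666… kWh × ₹4.2/kWh = ₹51.69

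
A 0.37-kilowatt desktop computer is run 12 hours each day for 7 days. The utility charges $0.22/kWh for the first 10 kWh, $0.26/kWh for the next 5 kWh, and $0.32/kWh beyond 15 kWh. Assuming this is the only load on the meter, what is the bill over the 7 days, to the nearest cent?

Runtime = 12 h/day × 7 days = 84 h
Energy = 0.37 kW × 84 h = 31.08 kWh
Tier 1 (0–10 kWh): 10 × $0.22 = $2.2
Tier 2 (10–15 kWh): 5 × $0.26 = $1.3
Above 15 kWh: 16.08 × $0.32 = $5.1456
Bill = $8.65

$8.65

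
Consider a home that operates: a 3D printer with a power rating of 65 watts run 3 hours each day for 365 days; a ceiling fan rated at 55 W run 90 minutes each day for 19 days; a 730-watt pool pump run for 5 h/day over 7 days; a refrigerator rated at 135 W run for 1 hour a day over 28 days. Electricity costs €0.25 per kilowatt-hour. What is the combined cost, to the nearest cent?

3D printer: Runtime = 3 h/day × 365 days = 1095 h
3D printer: 0.065 kW × 1095 h = 71.175 kWh
ceiling fan: Runtime = 90 min × 19 = 1710 min = 28.5 h
ceiling fan: 0.055 kW × 28.5 h = 1.5675 kWh
pool pump: Runtime = 5 h/day × 7 days = 35 h
pool pump: 0.73 kW × 35 h = 25.55 kWh
refrigerator: Runtime = 1 h/day × 28 days = 28 h
refrigerator: 0.135 kW × 28 h = 3.78 kWh
Total energy = 102.0725 kWh
Cost = 102.0725 × €0.25 = €25.52

€25.52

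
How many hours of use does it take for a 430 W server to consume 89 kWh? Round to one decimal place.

Hours = 89 kWh ÷ 0.43 kW = 207.0 h

207.0 h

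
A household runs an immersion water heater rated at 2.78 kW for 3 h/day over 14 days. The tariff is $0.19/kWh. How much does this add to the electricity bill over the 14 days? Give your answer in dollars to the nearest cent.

Runtime = 3 h/day × 14 days = 42 h
Energy = 2.78 kW × 42 h = 116.76 kWh
Cost = 116.76 kWh × $0.19/kWh = $22.18

$22.18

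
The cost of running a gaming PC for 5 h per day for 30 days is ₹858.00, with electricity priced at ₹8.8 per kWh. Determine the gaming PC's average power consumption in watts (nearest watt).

Energy = ₹858.00 ÷ ₹8.8/kWh = 97.5 kWh
Runtime = 5 h/day × 30 days = 150 h
Power = 97.5 kWh ÷ 150 h = 0.65 kW = 650 W

650 W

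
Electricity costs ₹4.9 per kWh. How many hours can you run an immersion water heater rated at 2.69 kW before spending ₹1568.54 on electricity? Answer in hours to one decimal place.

119.0 h

Energy available = ₹1568.54 ÷ ₹4.9/kWh = 320.1102 kWh
Hours = 320.1102 kWh ÷ 2.69 kW = 119.0 h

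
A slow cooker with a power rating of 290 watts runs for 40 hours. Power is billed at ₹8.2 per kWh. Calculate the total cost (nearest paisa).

Energy = 0.29 kW × 40 h = 11.6 kWh
Cost = 11.6 kWh × ₹8.2/kWh = ₹95.12

₹95.12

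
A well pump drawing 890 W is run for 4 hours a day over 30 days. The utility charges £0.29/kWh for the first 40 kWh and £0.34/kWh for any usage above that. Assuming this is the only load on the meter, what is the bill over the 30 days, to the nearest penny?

Runtime = 4 h/day × 30 days = 120 h
Energy = 0.89 kW × 120 h = 106.8 kWh
Tier 1 (0–40 kWh): 40 × £0.29 = £11.6
Above 40 kWh: 66.8 × £0.34 = £22.712
Bill = £34.31

£34.31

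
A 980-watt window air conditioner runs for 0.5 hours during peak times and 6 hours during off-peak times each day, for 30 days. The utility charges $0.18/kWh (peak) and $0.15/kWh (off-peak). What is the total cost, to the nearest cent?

$29.11

Peak energy = 0.98 kW × 0.5 h × 30 = 14.7 kWh
Off-peak energy = 0.98 kW × 6 h × 30 = 176.4 kWh
Cost = 14.7 × $0.18 + 176.4 × $0.15 = $2.646 + $26.46 = $29.11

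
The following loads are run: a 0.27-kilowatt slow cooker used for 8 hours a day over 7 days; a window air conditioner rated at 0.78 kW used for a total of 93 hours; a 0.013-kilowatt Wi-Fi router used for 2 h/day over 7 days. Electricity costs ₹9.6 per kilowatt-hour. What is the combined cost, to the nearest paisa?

slow cooker: Runtime = 8 h/day × 7 days = 56 h
slow cooker: 0.27 kW × 56 h = 15.12 kWh
window air conditioner: 0.78 kW × 93 h = 72.54 kWh
Wi-Fi router: Runtime = 2 h/day × 7 days = 14 h
Wi-Fi router: 0.013 kW × 14 h = 0.182 kWh
Total energy = 87.842 kWh
Cost = 87.842 × ₹9.6 = ₹843.28

₹843.28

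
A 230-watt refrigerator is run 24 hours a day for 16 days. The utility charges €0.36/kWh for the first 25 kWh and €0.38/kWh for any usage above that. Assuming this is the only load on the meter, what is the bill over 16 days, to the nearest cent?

€33.06

Runtime = 24 h × 16 = 384 h
Energy = 0.23 kW × 384 h = 88.32 kWh
Tier 1 (0–25 kWh): 25 × €0.36 = €9
Above 25 kWh: 63.32 × €0.38 = €24.0616
Bill = €33.06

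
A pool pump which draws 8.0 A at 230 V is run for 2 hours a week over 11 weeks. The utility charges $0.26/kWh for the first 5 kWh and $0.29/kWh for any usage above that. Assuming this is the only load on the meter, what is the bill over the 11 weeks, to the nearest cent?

Power = 8.0 A × 230 V = 1840 W = 1.84 kW
Runtime = 2 h/week × 11 weeks = 22 h
Energy = 1.84 kW × 22 h = 40.48 kWh
Tier 1 (0–5 kWh): 5 × $0.26 = $1.3
Above 5 kWh: 35.48 × $0.29 = $10.2892
Bill = $11.59

$11.59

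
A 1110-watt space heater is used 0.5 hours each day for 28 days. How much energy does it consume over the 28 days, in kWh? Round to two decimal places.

Runtime = 0.5 h/day × 28 days = 14 h
Energy = 1.11 kW × 14 h = 15.54 kWh

15.54 kWh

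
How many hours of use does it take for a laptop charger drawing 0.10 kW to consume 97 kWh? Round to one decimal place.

Hours = 97 kWh ÷ 0.1 kW = 970.0 h

970.0 h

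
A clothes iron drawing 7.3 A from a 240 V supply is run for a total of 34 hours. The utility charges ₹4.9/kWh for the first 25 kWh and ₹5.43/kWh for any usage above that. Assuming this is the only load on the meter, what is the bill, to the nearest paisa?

₹310.20

Power = 7.3 A × 240 V = 1752 W = 1.752 kW
Energy = 1.752 kW × 34 h = 59.568 kWh
Tier 1 (0–25 kWh): 25 × ₹4.9 = ₹122.5
Above 25 kWh: 34.568 × ₹5.43 = ₹187.70424
Bill = ₹310.20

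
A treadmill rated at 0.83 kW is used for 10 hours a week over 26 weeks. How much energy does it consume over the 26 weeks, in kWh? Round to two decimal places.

215.80 kWh

Runtime = 10 h/week × 26 weeks = 260 h
Energy = 0.83 kW × 260 h = 215.8 kWh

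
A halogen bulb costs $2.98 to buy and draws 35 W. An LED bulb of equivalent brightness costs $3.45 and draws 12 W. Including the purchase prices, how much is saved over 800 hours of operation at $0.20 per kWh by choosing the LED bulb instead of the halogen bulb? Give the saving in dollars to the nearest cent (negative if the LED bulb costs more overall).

halogen bulb: $2.98 + (35/1000) kW × 800 h × $0.20 = $2.98 + $5.6 = $8.58
LED bulb: $3.45 + (12/1000) kW × 800 h × $0.20 = $3.45 + $1.92 = $5.37
Saving = $8.58 − $5.37 = $3.21

$3.21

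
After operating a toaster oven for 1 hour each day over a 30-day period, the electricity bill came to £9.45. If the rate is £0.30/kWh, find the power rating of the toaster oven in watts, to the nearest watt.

Energy = £9.45 ÷ £0.30/kWh = 31.5 kWh
Runtime = 1 h/day × 30 days = 30 h
Power = 31.5 kWh ÷ 30 h = 1.05 kW = 1050 W

1050 W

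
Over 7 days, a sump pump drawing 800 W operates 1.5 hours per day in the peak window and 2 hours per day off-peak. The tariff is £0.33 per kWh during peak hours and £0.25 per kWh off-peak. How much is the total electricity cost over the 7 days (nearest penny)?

£5.57

Peak energy = 0.8 kW × 1.5 h × 7 = 8.4 kWh
Off-peak energy = 0.8 kW × 2 h × 7 = 11.2 kWh
Cost = 8.4 × £0.33 + 11.2 × £0.25 = £2.772 + £2.8 = £5.57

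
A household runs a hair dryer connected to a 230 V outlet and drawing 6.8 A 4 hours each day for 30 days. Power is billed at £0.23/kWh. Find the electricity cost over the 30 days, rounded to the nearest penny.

Power = 6.8 A × 230 V = 1564 W = 1.564 kW
Runtime = 4 h/day × 30 days = 120 h
Energy = 1.564 kW × 120 h = 187.68 kWh
Cost = 187.68 kWh × £0.23/kWh = £43.17

£43.17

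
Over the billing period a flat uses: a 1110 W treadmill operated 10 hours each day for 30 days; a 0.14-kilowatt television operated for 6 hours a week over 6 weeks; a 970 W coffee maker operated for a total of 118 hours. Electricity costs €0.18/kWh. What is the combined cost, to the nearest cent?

treadmill: Runtime = 10 h/day × 30 days = 300 h
treadmill: 1.11 kW × 300 h = 333 kWh
television: Runtime = 6 h/week × 6 weeks = 36 h
television: 0.14 kW × 36 h = 5.04 kWh
coffee maker: 0.97 kW × 118 h = 114.46 kWh
Total energy = 452.5 kWh
Cost = 452.5 × €0.18 = €81.45

€81.45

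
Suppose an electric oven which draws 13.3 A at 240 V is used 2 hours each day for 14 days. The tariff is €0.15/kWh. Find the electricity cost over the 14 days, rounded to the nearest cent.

€13.41

Power = 13.3 A × 240 V = 3192 W = 3.192 kW
Runtime = 2 h/day × 14 days = 28 h
Energy = 3.192 kW × 28 h = 89.376 kWh
Cost = 89.376 kWh × €0.15/kWh = €13.41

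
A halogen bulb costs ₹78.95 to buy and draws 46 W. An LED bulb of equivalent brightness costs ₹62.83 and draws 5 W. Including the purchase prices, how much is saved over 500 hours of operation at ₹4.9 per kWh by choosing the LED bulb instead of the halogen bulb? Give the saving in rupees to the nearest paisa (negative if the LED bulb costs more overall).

halogen bulb: ₹78.95 + (46/1000) kW × 500 h × ₹4.9 = ₹78.95 + ₹112.7 = ₹191.65
LED bulb: ₹62.83 + (5/1000) kW × 500 h × ₹4.9 = ₹62.83 + ₹12.25 = ₹75.08
Saving = ₹191.65 − ₹75.08 = ₹116.57

₹116.57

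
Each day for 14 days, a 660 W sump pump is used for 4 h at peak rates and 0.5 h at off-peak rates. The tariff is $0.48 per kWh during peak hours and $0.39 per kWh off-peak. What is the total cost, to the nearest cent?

$19.54

Peak energy = 0.66 kW × 4 h × 14 = 36.96 kWh
Off-peak energy = 0.66 kW × 0.5 h × 14 = 4.62 kWh
Cost = 36.96 × $0.48 + 4.62 × $0.39 = $17.7408 + $1.8018 = $19.54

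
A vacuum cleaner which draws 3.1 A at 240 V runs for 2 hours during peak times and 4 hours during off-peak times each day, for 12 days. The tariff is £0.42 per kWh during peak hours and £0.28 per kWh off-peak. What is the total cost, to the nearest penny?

£17.50

Power = 3.1 A × 240 V = 744 W = 0.744 kW
Peak energy = 0.744 kW × 2 h × 12 = 17.856 kWh
Off-peak energy = 0.744 kW × 4 h × 12 = 35.712 kWh
Cost = 17.856 × £0.42 + 35.712 × £0.28 = £7.49952 + £9.99936 = £17.50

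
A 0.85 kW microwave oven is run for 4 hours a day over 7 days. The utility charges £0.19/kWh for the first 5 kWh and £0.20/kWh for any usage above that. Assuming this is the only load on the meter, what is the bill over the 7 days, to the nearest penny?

£4.71

Runtime = 4 h/day × 7 days = 28 h
Energy = 0.85 kW × 28 h = 23.8 kWh
Tier 1 (0–5 kWh): 5 × £0.19 = £0.95
Above 5 kWh: 18.8 × £0.20 = £3.76
Bill = £4.71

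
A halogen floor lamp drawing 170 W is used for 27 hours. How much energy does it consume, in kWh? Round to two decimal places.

Energy = 0.17 kW × 27 h = 4.59 kWh

4.59 kWh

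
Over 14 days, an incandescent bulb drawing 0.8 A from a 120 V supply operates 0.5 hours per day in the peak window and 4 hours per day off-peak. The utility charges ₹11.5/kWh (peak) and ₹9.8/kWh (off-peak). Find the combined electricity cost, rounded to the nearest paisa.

₹60.41

Power = 0.8 A × 120 V = 96 W = 0.096 kW
Peak energy = 0.096 kW × 0.5 h × 14 = 0.672 kWh
Off-peak energy = 0.096 kW × 4 h × 14 = 5.376 kWh
Cost = 0.672 × ₹11.5 + 5.376 × ₹9.8 = ₹7.728 + ₹52.6848 = ₹60.41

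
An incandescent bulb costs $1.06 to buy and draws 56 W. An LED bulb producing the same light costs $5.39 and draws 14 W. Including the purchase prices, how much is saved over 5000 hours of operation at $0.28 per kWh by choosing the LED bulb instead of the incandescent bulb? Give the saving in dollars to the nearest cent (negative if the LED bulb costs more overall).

incandescent bulb: $1.06 + (56/1000) kW × 5000 h × $0.28 = $1.06 + $78.4 = $79.46
LED bulb: $5.39 + (14/1000) kW × 5000 h × $0.28 = $5.39 + $19.6 = $24.99
Saving = $79.46 − $24.99 = $54.47

$54.47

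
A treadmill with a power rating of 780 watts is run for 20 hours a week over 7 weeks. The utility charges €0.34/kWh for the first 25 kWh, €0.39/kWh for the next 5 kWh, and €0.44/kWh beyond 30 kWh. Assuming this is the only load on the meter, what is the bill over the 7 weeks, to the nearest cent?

Runtime = 20 h/week × 7 weeks = 140 h
Energy = 0.78 kW × 140 h = 109.2 kWh
Tier 1 (0–25 kWh): 25 × €0.34 = €8.5
Tier 2 (25–30 kWh): 5 × €0.39 = €1.95
Above 30 kWh: 79.2 × €0.44 = €34.848
Bill = €45.30

€45.30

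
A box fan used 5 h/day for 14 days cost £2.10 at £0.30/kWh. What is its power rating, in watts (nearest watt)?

100 W

Energy = £2.10 ÷ £0.30/kWh = 7 kWh
Runtime = 5 h/day × 14 days = 70 h
Power = 7 kWh ÷ 70 h = 0.1 kW = 100 W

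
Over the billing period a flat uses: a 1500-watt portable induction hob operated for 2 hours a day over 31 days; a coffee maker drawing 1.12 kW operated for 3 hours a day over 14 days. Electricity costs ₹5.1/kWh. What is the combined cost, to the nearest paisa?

portable induction hob: Runtime = 2 h/day × 31 days = 62 h
portable induction hob: 1.5 kW × 62 h = 93 kWh
coffee maker: Runtime = 3 h/day × 14 days = 42 h
coffee maker: 1.12 kW × 42 h = 47.04 kWh
Total energy = 140.04 kWh
Cost = 140.04 × ₹5.1 = ₹714.20

₹714.20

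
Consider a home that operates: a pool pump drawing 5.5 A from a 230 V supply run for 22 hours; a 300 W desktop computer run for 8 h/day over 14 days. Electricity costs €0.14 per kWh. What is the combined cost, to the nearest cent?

€8.60

pool pump: Power = 5.5 A × 230 V = 1265 W = 1.265 kW
pool pump: 1.265 kW × 22 h = 27.83 kWh
desktop computer: Runtime = 8 h/day × 14 days = 112 h
desktop computer: 0.3 kW × 112 h = 33.6 kWh
Total energy = 61.43 kWh
Cost = 61.43 × €0.14 = €8.60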